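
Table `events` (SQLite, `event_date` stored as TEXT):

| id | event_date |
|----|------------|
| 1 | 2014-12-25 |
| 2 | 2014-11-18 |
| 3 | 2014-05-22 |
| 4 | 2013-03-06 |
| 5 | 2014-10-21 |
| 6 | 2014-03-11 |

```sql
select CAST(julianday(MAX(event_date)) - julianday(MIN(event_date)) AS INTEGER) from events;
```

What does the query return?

659

MIN = 2013-03-06, MAX = 2014-12-25.
25 days remain in March 2013 after the 6th (31 − 6).
Full months from April 2013 through November 2014 contribute their day counts.
Then 25 days into December 2014.
Total: 25 + 30 + 31 + 30 + 31 + 31 + 30 + 31 + 30 + 31 + 31 + 28 + 31 + 30 + 31 + 30 + 31 + 31 + 30 + 31 + 30 + 25 = 659.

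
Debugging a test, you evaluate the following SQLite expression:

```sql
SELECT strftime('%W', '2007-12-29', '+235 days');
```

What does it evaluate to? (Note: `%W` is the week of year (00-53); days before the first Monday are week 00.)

33

First apply '+235 days': 2007-12-29 → 2008-08-20.
2008-08-20 is a Wednesday. SQLite's %W counts Mondays since the year started; the result is 33.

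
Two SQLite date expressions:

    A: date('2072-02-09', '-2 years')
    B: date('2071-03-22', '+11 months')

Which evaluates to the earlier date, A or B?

A = 2070-02-09.
B = 2072-02-22.
A is earlier.

A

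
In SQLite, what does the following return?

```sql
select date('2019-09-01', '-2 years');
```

Adding -2 years to 2019-09-01 gives 2017-09-01.

2017-09-01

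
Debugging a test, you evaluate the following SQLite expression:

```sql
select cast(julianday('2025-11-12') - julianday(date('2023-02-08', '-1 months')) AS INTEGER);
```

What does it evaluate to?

Adding -1 month to 2023-02-08 gives 2023-01-08.
23 days remain in January 2023 after the 8th (31 − 8).
Full months from February 2023 through October 2025 contribute their day counts.
Then 12 days into November 2025.
Total: 23 + 28 + 31 + 30 + 31 + 30 + 31 + 31 + 30 + 31 + 30 + 31 + 31 + 29 + 31 + 30 + 31 + 30 + 31 + 31 + 30 + 31 + 30 + 31 + 31 + 28 + 31 + 30 + 31 + 30 + 31 + 31 + 30 + 31 + 12 = 1039.

1039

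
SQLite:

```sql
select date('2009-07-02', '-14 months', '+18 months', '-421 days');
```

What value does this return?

Adding -14 months to 2009-07-02 gives 2008-05-02.
Adding +18 months to 2008-05-02 gives 2009-11-02.
Applying '-421 days' to 2009-11-02: counting 421 days back gives 2008-09-07.

2008-09-07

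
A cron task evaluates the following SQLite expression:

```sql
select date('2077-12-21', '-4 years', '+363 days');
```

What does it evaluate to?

Adding -4 years to 2077-12-21 gives 2073-12-21.
Applying '+363 days' to 2073-12-21: counting 363 days forward gives 2074-12-19.

2074-12-19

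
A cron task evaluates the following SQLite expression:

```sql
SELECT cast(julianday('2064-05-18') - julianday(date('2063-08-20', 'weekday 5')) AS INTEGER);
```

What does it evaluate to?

268

`weekday 5` advances to the next Friday; 2063-08-20 is a Monday, so it moves forward to 2063-08-24.
7 days remain in August 2063 after the 24th (31 − 24).
Full months from September 2063 through April 2064 contribute their day counts.
Then 18 days into May 2064.
Total: 7 + 30 + 31 + 30 + 31 + 31 + 29 + 31 + 30 + 18 = 268.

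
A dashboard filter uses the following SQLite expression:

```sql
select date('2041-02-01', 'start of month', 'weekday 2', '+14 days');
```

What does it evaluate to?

`start of month` rewinds 2041-02-01 to 2041-02-01.
`weekday 2` advances to the next Tuesday; 2041-02-01 is a Friday, so it moves forward to 2041-02-05.
Advancing 14 more days within February lands on 2041-02-19.

2041-02-19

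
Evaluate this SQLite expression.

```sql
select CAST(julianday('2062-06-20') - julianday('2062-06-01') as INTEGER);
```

Both dates are in June 2062: 20 − 1 = 19.

19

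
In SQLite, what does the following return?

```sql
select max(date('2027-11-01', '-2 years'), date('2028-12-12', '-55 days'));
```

2028-10-18

date('2027-11-01', '-2 years') → 2025-11-01.
date('2028-12-12', '-55 days') → 2028-10-18.
Later of the two is 2028-10-18.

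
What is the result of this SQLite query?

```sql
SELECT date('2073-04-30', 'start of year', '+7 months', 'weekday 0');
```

2073-08-06

`start of year` rewinds 2073-04-30 to 2073-01-01.
Adding +7 months to 2073-01-01 gives 2073-08-01.
`weekday 0` advances to the next Sunday; 2073-08-01 is a Tuesday, so it moves forward to 2073-08-06.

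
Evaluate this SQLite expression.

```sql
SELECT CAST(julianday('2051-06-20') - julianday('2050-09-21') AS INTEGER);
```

9 days remain in September 2050 after the 21st (30 − 21).
Full months from October 2050 through May 2051 contribute their day counts.
Then 20 days into June 2051.
Total: 9 + 31 + 30 + 31 + 31 + 28 + 31 + 30 + 31 + 20 = 272.

272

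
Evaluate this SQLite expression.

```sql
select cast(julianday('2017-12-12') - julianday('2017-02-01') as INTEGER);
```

27 days remain in February 2017 after the 1st (28 − 1).
Full months from March 2017 through November 2017 contribute their day counts.
Then 12 days into December 2017.
Total: 27 + 31 + 30 + 31 + 30 + 31 + 31 + 30 + 31 + 30 + 12 = 314.

314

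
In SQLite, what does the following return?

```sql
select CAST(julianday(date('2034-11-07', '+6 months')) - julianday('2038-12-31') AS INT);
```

Adding +6 months to 2034-11-07 gives 2035-05-07.
24 days remain in May 2035 after the 7th (31 − 7).
Full months from June 2035 through November 2038 contribute their day counts.
Then 31 days into December 2038.
Total: 24 + 30 + 31 + 31 + 30 + 31 + 30 + 31 + 31 + 29 + 31 + 30 + 31 + 30 + 31 + 31 + 30 + 31 + 30 + 31 + 31 + 28 + 31 + 30 + 31 + 30 + 31 + 31 + 30 + 31 + 30 + 31 + 31 + 28 + 31 + 30 + 31 + 30 + 31 + 31 + 30 + 31 + 30 + 31 = 1334.
The subtraction is earlier − later, so the result is −1334 → -1334.

-1334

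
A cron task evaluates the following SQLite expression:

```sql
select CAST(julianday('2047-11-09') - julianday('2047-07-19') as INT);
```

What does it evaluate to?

12 days remain in July 2047 after the 19th (31 − 19).
August 2047: 31 days.
September 2047: 30 days.
October 2047: 31 days.
Then 9 days into November 2047.
Total: 12 + 31 + 30 + 31 + 9 = 113.

113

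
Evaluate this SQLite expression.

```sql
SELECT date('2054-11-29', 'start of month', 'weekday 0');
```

`start of month` rewinds 2054-11-29 to 2054-11-01.
`weekday 0` advances to the next Sunday; 2054-11-01 is already a Sunday, so it stays at 2054-11-01.

2054-11-01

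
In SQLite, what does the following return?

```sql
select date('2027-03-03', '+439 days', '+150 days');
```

2028-10-12

Applying '+439 days' to 2027-03-03: counting 439 days forward gives 2028-05-15.
Applying '+150 days' to 2028-05-15: counting 150 days forward gives 2028-10-12.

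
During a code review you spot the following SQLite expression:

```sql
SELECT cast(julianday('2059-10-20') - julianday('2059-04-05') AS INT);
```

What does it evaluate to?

198

25 days remain in April 2059 after the 5th (30 − 5).
May 2059: 31 days.
June 2059: 30 days.
July 2059: 31 days.
August 2059: 31 days.
September 2059: 30 days.
Then 20 days into October 2059.
Total: 25 + 31 + 30 + 31 + 31 + 30 + 20 = 198.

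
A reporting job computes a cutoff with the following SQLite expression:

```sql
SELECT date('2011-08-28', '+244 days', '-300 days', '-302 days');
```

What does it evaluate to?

2010-09-04

Applying '+244 days' to 2011-08-28: counting 244 days forward gives 2012-04-28.
Applying '-300 days' to 2012-04-28: counting 300 days back gives 2011-07-03.
Applying '-302 days' to 2011-07-03: counting 302 days back gives 2010-09-04.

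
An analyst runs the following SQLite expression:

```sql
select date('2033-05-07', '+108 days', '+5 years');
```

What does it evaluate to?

Applying '+108 days' to 2033-05-07: counting 108 days forward gives 2033-08-23.
Adding +5 years to 2033-08-23 gives 2038-08-23.

2038-08-23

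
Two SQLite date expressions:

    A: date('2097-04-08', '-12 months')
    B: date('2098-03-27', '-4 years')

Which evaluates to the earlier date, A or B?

B

A = 2096-04-08.
B = 2094-03-27.
B is earlier.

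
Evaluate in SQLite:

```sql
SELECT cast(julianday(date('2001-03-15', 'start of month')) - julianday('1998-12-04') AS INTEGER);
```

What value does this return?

818

`start of month` rewinds 2001-03-15 to 2001-03-01.
27 days remain in December 1998 after the 4th (31 − 4).
Full months from January 1999 through February 2001 contribute their day counts.
Then 1 day into March 2001.
Total: 27 + 31 + 28 + 31 + 30 + 31 + 30 + 31 + 31 + 30 + 31 + 30 + 31 + 31 + 29 + 31 + 30 + 31 + 30 + 31 + 31 + 30 + 31 + 30 + 31 + 31 + 28 + 1 = 818.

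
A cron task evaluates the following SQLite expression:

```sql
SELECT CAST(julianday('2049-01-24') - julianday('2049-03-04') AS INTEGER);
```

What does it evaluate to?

-39

7 days remain in January 2049 after the 24th (31 − 24).
February 2049: 28 days.
Then 4 days into March 2049.
Total: 7 + 28 + 4 = 39.
The subtraction is earlier − later, so the result is −39 → -39.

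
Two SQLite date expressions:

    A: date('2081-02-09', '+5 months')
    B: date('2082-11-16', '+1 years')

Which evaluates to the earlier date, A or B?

A

A = 2081-07-09.
B = 2083-11-16.
A is earlier.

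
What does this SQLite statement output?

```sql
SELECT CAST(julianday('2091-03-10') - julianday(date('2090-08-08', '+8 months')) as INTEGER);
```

Adding +8 months to 2090-08-08 gives 2091-04-08.
21 days remain in March 2091 after the 10th (31 − 10).
Then 8 days into April 2091.
Total: 21 + 8 = 29.
The subtraction is earlier − later, so the result is −29 → -29.

-29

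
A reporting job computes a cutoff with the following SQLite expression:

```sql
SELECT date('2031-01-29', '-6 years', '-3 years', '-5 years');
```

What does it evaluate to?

Adding -6 years to 2031-01-29 gives 2025-01-29.
Adding -3 years to 2025-01-29 gives 2022-01-29.
Adding -5 years to 2022-01-29 gives 2017-01-29.

2017-01-29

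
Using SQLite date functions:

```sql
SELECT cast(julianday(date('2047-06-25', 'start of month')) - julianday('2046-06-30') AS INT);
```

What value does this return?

`start of month` rewinds 2047-06-25 to 2047-06-01.
0 days remain in June 2046 after the 30th (30 − 30).
Full months from July 2046 through May 2047 contribute their day counts.
Then 1 day into June 2047.
Total: 0 + 31 + 31 + 30 + 31 + 30 + 31 + 31 + 28 + 31 + 30 + 31 + 1 = 336.

336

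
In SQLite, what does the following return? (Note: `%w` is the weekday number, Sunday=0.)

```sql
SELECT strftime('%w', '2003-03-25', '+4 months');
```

First apply '+4 months': 2003-03-25 → 2003-07-25.
2003-07-25 is a Friday; with Sunday=0 that is 5.

5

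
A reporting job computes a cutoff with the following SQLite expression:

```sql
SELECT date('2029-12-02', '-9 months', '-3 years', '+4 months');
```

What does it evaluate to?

Adding -9 months to 2029-12-02 gives 2029-03-02.
Adding -3 years to 2029-03-02 gives 2026-03-02.
Adding +4 months to 2026-03-02 gives 2026-07-02.

2026-07-02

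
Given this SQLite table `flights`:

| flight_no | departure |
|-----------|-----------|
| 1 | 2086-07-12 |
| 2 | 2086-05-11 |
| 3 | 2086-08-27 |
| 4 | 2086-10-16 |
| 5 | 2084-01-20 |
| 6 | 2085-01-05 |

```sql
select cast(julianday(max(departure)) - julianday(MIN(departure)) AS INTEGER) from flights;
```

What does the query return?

1000

MIN = 2084-01-20, MAX = 2086-10-16.
11 days remain in January 2084 after the 20th (31 − 20).
Full months from February 2084 through September 2086 contribute their day counts.
Then 16 days into October 2086.
Total: 11 + 29 + 31 + 30 + 31 + 30 + 31 + 31 + 30 + 31 + 30 + 31 + 31 + 28 + 31 + 30 + 31 + 30 + 31 + 31 + 30 + 31 + 30 + 31 + 31 + 28 + 31 + 30 + 31 + 30 + 31 + 31 + 30 + 16 = 1000.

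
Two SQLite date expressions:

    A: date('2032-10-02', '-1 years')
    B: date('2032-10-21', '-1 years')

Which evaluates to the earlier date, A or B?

A

A = 2031-10-02.
B = 2031-10-21.
A is earlier.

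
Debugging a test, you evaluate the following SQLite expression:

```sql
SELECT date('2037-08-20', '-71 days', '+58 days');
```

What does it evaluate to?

2037-08-07

Applying '-71 days' to 2037-08-20: counting 71 days back gives 2037-06-10.
Applying '+58 days' to 2037-06-10: counting 58 days forward gives 2037-08-07.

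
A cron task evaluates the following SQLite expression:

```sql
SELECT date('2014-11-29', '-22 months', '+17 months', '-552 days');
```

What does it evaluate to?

2012-12-24

Adding -22 months to 2014-11-29 gives 2013-01-29.
Adding +17 months to 2013-01-29 gives 2014-06-29.
Applying '-552 days' to 2014-06-29: counting 552 days back gives 2012-12-24.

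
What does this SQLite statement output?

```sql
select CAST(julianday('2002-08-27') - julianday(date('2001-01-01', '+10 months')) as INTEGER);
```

299

Adding +10 months to 2001-01-01 gives 2001-11-01.
29 days remain in November 2001 after the 1st (30 − 1).
Full months from December 2001 through July 2002 contribute their day counts.
Then 27 days into August 2002.
Total: 29 + 31 + 31 + 28 + 31 + 30 + 31 + 30 + 31 + 27 = 299.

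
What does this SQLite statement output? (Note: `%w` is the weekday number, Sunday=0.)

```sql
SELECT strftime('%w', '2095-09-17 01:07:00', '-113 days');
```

First apply '-113 days': 2095-09-17 01:07:00 → 2095-05-27 01:07:00.
2095-05-27 is a Friday; with Sunday=0 that is 5.

5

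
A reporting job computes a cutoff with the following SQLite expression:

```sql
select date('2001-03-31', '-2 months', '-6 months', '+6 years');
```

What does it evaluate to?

Adding -2 months to 2001-03-31 gives 2001-01-31.
Adding -6 months to 2001-01-31 gives 2000-07-31.
Adding +6 years to 2000-07-31 gives 2006-07-31.

2006-07-31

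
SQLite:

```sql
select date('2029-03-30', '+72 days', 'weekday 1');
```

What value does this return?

Applying '+72 days' to 2029-03-30: counting 72 days forward gives 2029-06-10.
`weekday 1` advances to the next Monday; 2029-06-10 is a Sunday, so it moves forward to 2029-06-11.

2029-06-11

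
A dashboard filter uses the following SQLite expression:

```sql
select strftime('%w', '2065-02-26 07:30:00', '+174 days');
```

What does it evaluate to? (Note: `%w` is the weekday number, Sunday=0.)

First apply '+174 days': 2065-02-26 07:30:00 → 2065-08-19 07:30:00.
2065-08-19 is a Wednesday; with Sunday=0 that is 3.

3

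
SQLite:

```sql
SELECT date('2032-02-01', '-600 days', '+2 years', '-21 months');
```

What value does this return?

2030-09-11

Applying '-600 days' to 2032-02-01: counting 600 days back gives 2030-06-11.
Adding +2 years to 2030-06-11 gives 2032-06-11.
Adding -21 months to 2032-06-11 gives 2030-09-11.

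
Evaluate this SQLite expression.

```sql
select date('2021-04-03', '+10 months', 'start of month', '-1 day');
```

Adding +10 months to 2021-04-03 gives 2022-02-03.
`start of month` rewinds 2022-02-03 to 2022-02-01.
Going back 1 day from 2022-02-01 reaches 2022-01-31 (last day of January, 31 days).

2022-01-31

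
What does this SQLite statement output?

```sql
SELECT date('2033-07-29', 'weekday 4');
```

2033-08-04

`weekday 4` advances to the next Thursday; 2033-07-29 is a Friday, so it moves forward to 2033-08-04.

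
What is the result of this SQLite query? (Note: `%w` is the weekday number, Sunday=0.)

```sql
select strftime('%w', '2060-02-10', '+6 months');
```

First apply '+6 months': 2060-02-10 → 2060-08-10.
2060-08-10 is a Tuesday; with Sunday=0 that is 2.

2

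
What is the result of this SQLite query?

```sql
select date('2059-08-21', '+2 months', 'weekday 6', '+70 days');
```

2060-01-03

Adding +2 months to 2059-08-21 gives 2059-10-21.
`weekday 6` advances to the next Saturday; 2059-10-21 is a Tuesday, so it moves forward to 2059-10-25.
Applying '+70 days' to 2059-10-25: counting 70 days forward gives 2060-01-03.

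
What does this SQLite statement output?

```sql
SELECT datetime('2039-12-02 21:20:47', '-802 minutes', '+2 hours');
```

802 minutes = 13h 22m; -802 minutes from 2039-12-02 21:20:47 is 2039-12-02 07:58:47.
+2 hours from 2039-12-02 07:58:47 is 2039-12-02 09:58:47.

2039-12-02 09:58:47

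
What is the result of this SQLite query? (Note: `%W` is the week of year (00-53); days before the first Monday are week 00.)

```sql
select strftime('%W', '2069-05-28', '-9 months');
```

35

First apply '-9 months': 2069-05-28 → 2068-08-28.
2068-08-28 is a Tuesday. SQLite's %W counts Mondays since the year started; the result is 35.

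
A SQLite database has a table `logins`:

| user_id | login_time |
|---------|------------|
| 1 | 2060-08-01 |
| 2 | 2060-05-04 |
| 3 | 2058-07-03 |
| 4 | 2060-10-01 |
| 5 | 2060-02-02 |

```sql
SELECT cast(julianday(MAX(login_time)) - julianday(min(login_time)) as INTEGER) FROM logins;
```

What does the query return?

821

MIN = 2058-07-03, MAX = 2060-10-01.
28 days remain in July 2058 after the 3rd (31 − 3).
Full months from August 2058 through September 2060 contribute their day counts.
Then 1 day into October 2060.
Total: 28 + 31 + 30 + 31 + 30 + 31 + 31 + 28 + 31 + 30 + 31 + 30 + 31 + 31 + 30 + 31 + 30 + 31 + 31 + 29 + 31 + 30 + 31 + 30 + 31 + 31 + 30 + 1 = 821.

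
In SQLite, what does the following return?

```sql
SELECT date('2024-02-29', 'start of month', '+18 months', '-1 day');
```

`start of month` rewinds 2024-02-29 to 2024-02-01.
Adding +18 months to 2024-02-01 gives 2025-08-01.
Going back 1 day from 2025-08-01 reaches 2025-07-31 (last day of July, 31 days).

2025-07-31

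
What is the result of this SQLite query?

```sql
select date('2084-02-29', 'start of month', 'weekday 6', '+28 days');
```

`start of month` rewinds 2084-02-29 to 2084-02-01.
`weekday 6` advances to the next Saturday; 2084-02-01 is a Tuesday, so it moves forward to 2084-02-05.
February 2084 has 29 days; 24 remain after the 5th, so 25 days reach 2084-03-01.
Advancing 3 more days within March lands on 2084-03-04.

2084-03-04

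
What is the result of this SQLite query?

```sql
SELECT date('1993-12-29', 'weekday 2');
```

1994-01-04

`weekday 2` advances to the next Tuesday; 1993-12-29 is a Wednesday, so it moves forward to 1994-01-04.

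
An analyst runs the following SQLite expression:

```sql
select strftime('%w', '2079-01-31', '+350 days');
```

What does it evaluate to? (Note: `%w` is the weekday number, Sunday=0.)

First apply '+350 days': 2079-01-31 → 2080-01-16.
2080-01-16 is a Tuesday; with Sunday=0 that is 2.

2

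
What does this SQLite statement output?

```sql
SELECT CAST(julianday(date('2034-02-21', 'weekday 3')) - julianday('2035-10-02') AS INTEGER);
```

-587

`weekday 3` advances to the next Wednesday; 2034-02-21 is a Tuesday, so it moves forward to 2034-02-22.
6 days remain in February 2034 after the 22nd (28 − 22).
Full months from March 2034 through September 2035 contribute their day counts.
Then 2 days into October 2035.
Total: 6 + 31 + 30 + 31 + 30 + 31 + 31 + 30 + 31 + 30 + 31 + 31 + 28 + 31 + 30 + 31 + 30 + 31 + 31 + 30 + 2 = 587.
The subtraction is earlier − later, so the result is −587 → -587.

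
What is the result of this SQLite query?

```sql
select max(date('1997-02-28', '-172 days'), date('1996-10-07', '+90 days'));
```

date('1997-02-28', '-172 days') → 1996-09-09.
date('1996-10-07', '+90 days') → 1997-01-05.
Later of the two is 1997-01-05.

1997-01-05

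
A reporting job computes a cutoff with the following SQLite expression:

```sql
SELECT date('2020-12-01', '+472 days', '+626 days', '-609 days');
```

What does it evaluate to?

Applying '+472 days' to 2020-12-01: counting 472 days forward gives 2022-03-18.
Applying '+626 days' to 2022-03-18: counting 626 days forward gives 2023-12-04.
Applying '-609 days' to 2023-12-04: counting 609 days back gives 2022-04-04.

2022-04-04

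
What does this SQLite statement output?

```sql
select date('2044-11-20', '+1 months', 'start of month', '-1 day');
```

Adding +1 month to 2044-11-20 gives 2044-12-20.
`start of month` rewinds 2044-12-20 to 2044-12-01.
Going back 1 day from 2044-12-01 reaches 2044-11-30 (last day of November, 30 days).

2044-11-30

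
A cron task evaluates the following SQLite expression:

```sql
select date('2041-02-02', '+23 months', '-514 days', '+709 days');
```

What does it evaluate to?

Adding +23 months to 2041-02-02 gives 2043-01-02.
Applying '-514 days' to 2043-01-02: counting 514 days back gives 2041-08-06.
Applying '+709 days' to 2041-08-06: counting 709 days forward gives 2043-07-16.

2043-07-16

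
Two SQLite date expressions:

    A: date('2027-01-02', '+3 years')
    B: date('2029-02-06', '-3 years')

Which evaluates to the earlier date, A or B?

A = 2030-01-02.
B = 2026-02-06.
B is earlier.

B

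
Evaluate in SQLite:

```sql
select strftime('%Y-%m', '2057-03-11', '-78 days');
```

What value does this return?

2056-12

First apply '-78 days': 2057-03-11 → 2056-12-23.
`%Y-%m` extracts the year-month: 2056-12.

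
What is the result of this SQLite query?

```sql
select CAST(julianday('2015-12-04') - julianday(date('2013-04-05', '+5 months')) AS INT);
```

820

Adding +5 months to 2013-04-05 gives 2013-09-05.
25 days remain in September 2013 after the 5th (30 − 5).
Full months from October 2013 through November 2015 contribute their day counts.
Then 4 days into December 2015.
Total: 25 + 31 + 30 + 31 + 31 + 28 + 31 + 30 + 31 + 30 + 31 + 31 + 30 + 31 + 30 + 31 + 31 + 28 + 31 + 30 + 31 + 30 + 31 + 31 + 30 + 31 + 30 + 4 = 820.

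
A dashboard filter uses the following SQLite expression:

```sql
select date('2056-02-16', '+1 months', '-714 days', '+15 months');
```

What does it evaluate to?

Adding +1 month to 2056-02-16 gives 2056-03-16.
Applying '-714 days' to 2056-03-16: counting 714 days back gives 2054-04-02.
Adding +15 months to 2054-04-02 gives 2055-07-02.

2055-07-02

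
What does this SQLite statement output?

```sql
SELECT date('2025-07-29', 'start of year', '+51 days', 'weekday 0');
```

2025-02-23

`start of year` rewinds 2025-07-29 to 2025-01-01.
Applying '+51 days' to 2025-01-01: counting 51 days forward gives 2025-02-21.
`weekday 0` advances to the next Sunday; 2025-02-21 is a Friday, so it moves forward to 2025-02-23.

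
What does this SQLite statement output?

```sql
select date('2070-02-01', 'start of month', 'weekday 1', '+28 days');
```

2070-03-03

`start of month` rewinds 2070-02-01 to 2070-02-01.
`weekday 1` advances to the next Monday; 2070-02-01 is a Saturday, so it moves forward to 2070-02-03.
February 2070 has 28 days; 25 remain after the 3rd, so 26 days reach 2070-03-01.
Advancing 2 more days within March lands on 2070-03-03.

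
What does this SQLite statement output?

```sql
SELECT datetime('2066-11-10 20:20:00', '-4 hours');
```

2066-11-10 16:20:00

-4 hours from 2066-11-10 20:20:00 is 2066-11-10 16:20:00.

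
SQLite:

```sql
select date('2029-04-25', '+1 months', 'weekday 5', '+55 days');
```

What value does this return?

2029-07-19

Adding +1 month to 2029-04-25 gives 2029-05-25.
`weekday 5` advances to the next Friday; 2029-05-25 is already a Friday, so it stays at 2029-05-25.
Applying '+55 days' to 2029-05-25: counting 55 days forward gives 2029-07-19.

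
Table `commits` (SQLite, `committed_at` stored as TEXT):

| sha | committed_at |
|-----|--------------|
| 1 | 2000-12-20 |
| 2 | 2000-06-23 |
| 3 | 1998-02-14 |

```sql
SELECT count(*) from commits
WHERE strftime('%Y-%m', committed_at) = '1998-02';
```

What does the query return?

Rows with year-month 1998-02: 1998-02-14 → 1.

1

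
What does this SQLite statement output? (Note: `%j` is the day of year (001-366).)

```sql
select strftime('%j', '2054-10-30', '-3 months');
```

211

First apply '-3 months': 2054-10-30 → 2054-07-30.
Day-of-year for 2054-07-30: days since 2054-01-01 inclusive = 211, zero-padded to 211.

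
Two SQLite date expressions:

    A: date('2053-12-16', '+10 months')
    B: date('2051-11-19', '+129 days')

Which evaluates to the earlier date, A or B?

B

A = 2054-10-16.
B = 2052-03-27.
B is earlier.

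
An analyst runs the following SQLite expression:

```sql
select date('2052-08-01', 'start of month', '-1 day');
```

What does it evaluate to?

`start of month` rewinds 2052-08-01 to 2052-08-01.
Going back 1 day from 2052-08-01 reaches 2052-07-31 (last day of July, 31 days).

2052-07-31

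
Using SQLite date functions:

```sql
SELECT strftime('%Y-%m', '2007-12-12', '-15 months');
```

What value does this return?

2006-09

First apply '-15 months': 2007-12-12 → 2006-09-12.
`%Y-%m` extracts the year-month: 2006-09.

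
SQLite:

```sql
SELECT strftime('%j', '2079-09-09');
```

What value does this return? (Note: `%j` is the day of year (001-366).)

252

Day-of-year for 2079-09-09: days since 2079-01-01 inclusive = 252, zero-padded to 252.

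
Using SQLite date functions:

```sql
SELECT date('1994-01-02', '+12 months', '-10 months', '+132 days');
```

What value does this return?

1994-07-12

Adding +12 months to 1994-01-02 gives 1995-01-02.
Adding -10 months to 1995-01-02 gives 1994-03-02.
Applying '+132 days' to 1994-03-02: counting 132 days forward gives 1994-07-12.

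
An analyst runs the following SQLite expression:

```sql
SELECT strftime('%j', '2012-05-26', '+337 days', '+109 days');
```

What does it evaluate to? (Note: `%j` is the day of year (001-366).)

227

First apply '+337 days', '+109 days': 2012-05-26 → 2013-08-15.
Day-of-year for 2013-08-15: days since 2013-01-01 inclusive = 227, zero-padded to 227.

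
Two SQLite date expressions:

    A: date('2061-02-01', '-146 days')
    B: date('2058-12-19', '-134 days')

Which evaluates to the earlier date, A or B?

A = 2060-09-08.
B = 2058-08-07.
B is earlier.

B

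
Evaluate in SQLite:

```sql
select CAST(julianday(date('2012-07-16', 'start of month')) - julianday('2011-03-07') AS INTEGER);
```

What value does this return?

482

`start of month` rewinds 2012-07-16 to 2012-07-01.
24 days remain in March 2011 after the 7th (31 − 7).
Full months from April 2011 through June 2012 contribute their day counts.
Then 1 day into July 2012.
Total: 24 + 30 + 31 + 30 + 31 + 31 + 30 + 31 + 30 + 31 + 31 + 29 + 31 + 30 + 31 + 30 + 1 = 482.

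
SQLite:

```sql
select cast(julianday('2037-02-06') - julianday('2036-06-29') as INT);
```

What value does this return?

222

1 day remains in June 2036 after the 29th (30 − 29).
Full months from July 2036 through January 2037 contribute their day counts.
Then 6 days into February 2037.
Total: 1 + 31 + 31 + 30 + 31 + 30 + 31 + 31 + 6 = 222.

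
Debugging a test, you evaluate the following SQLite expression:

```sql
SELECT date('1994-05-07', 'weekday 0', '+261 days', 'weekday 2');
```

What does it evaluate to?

`weekday 0` advances to the next Sunday; 1994-05-07 is a Saturday, so it moves forward to 1994-05-08.
Applying '+261 days' to 1994-05-08: counting 261 days forward gives 1995-01-24.
`weekday 2` advances to the next Tuesday; 1995-01-24 is already a Tuesday, so it stays at 1995-01-24.

1995-01-24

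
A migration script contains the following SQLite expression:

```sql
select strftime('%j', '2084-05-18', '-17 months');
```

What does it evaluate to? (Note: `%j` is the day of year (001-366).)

First apply '-17 months': 2084-05-18 → 2082-12-18.
Day-of-year for 2082-12-18: days since 2082-01-01 inclusive = 352, zero-padded to 352.

352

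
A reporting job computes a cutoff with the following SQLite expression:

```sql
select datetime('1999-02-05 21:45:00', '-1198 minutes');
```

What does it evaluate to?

1198 minutes = 19h 58m; -1198 minutes from 1999-02-05 21:45:00 is 1999-02-05 01:47:00.

1999-02-05 01:47:00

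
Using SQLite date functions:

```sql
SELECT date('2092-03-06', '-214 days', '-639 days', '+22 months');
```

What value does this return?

Applying '-214 days' to 2092-03-06: counting 214 days back gives 2091-08-05.
Applying '-639 days' to 2091-08-05: counting 639 days back gives 2089-11-04.
Adding +22 months to 2089-11-04 gives 2091-09-04.

2091-09-04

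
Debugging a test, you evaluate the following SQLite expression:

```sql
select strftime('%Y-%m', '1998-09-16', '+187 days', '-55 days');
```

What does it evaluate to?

First apply '+187 days', '-55 days': 1998-09-16 → 1999-01-26.
`%Y-%m` extracts the year-month: 1999-01.

1999-01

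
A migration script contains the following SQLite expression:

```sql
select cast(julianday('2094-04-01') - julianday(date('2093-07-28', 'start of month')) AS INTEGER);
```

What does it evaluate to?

`start of month` rewinds 2093-07-28 to 2093-07-01.
30 days remain in July 2093 after the 1st (31 − 1).
Full months from August 2093 through March 2094 contribute their day counts.
Then 1 day into April 2094.
Total: 30 + 31 + 30 + 31 + 30 + 31 + 31 + 28 + 31 + 1 = 274.

274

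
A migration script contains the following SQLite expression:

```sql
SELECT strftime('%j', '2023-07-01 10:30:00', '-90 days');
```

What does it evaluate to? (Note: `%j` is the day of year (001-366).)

092

First apply '-90 days': 2023-07-01 10:30:00 → 2023-04-02 10:30:00.
Day-of-year for 2023-04-02: days since 2023-01-01 inclusive = 92, zero-padded to 092.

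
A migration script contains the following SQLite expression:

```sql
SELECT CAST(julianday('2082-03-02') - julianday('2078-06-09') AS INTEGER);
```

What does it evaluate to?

1362

21 days remain in June 2078 after the 9th (30 − 9).
Full months from July 2078 through February 2082 contribute their day counts.
Then 2 days into March 2082.
Total: 21 + 31 + 31 + 30 + 31 + 30 + 31 + 31 + 28 + 31 + 30 + 31 + 30 + 31 + 31 + 30 + 31 + 30 + 31 + 31 + 29 + 31 + 30 + 31 + 30 + 31 + 31 + 30 + 31 + 30 + 31 + 31 + 28 + 31 + 30 + 31 + 30 + 31 + 31 + 30 + 31 + 30 + 31 + 31 + 28 + 2 = 1362.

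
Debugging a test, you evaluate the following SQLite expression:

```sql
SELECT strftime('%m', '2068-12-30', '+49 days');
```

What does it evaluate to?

First apply '+49 days': 2068-12-30 → 2069-02-17.
`%m` extracts the 2-digit month (01-12): 02.

02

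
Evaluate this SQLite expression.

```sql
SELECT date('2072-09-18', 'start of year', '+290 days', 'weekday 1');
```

`start of year` rewinds 2072-09-18 to 2072-01-01.
Applying '+290 days' to 2072-01-01: counting 290 days forward gives 2072-10-17.
`weekday 1` advances to the next Monday; 2072-10-17 is already a Monday, so it stays at 2072-10-17.

2072-10-17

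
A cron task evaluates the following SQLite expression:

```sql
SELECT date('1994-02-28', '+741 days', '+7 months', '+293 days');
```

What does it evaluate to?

Applying '+741 days' to 1994-02-28: counting 741 days forward gives 1996-03-10.
Adding +7 months to 1996-03-10 gives 1996-10-10.
Applying '+293 days' to 1996-10-10: counting 293 days forward gives 1997-07-30.

1997-07-30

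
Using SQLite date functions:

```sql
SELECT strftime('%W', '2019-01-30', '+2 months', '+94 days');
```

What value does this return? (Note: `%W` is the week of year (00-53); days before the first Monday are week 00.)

First apply '+2 months', '+94 days': 2019-01-30 → 2019-07-02.
2019-07-02 is a Tuesday. SQLite's %W counts Mondays since the year started; the result is 26.

26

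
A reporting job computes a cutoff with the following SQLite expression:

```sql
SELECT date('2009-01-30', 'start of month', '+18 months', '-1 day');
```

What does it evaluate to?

2010-06-30

`start of month` rewinds 2009-01-30 to 2009-01-01.
Adding +18 months to 2009-01-01 gives 2010-07-01.
Going back 1 day from 2010-07-01 reaches 2010-06-30 (last day of June, 30 days).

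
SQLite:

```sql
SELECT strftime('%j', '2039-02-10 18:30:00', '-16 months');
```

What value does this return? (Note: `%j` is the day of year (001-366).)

283

First apply '-16 months': 2039-02-10 18:30:00 → 2037-10-10 18:30:00.
Day-of-year for 2037-10-10: days since 2037-01-01 inclusive = 283, zero-padded to 283.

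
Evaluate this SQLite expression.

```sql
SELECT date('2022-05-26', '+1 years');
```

2023-05-26

Adding +1 year to 2022-05-26 gives 2023-05-26.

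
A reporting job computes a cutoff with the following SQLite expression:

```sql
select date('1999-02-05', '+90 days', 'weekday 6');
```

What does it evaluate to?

Applying '+90 days' to 1999-02-05: counting 90 days forward gives 1999-05-06.
`weekday 6` advances to the next Saturday; 1999-05-06 is a Thursday, so it moves forward to 1999-05-08.

1999-05-08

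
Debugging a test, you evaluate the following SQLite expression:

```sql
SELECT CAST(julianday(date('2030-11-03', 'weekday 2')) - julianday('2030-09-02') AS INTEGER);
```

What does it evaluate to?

64

`weekday 2` advances to the next Tuesday; 2030-11-03 is a Sunday, so it moves forward to 2030-11-05.
28 days remain in September 2030 after the 2nd (30 − 2).
October 2030: 31 days.
Then 5 days into November 2030.
Total: 28 + 31 + 5 = 64.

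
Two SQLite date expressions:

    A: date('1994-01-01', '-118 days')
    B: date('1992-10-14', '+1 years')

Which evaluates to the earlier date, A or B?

A

A = 1993-09-05.
B = 1993-10-14.
A is earlier.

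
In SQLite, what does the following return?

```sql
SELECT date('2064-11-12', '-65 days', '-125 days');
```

Applying '-65 days' to 2064-11-12: counting 65 days back gives 2064-09-08.
Applying '-125 days' to 2064-09-08: counting 125 days back gives 2064-05-06.

2064-05-06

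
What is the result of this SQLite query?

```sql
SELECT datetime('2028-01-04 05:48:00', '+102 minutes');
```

102 minutes = 1h 42m; +102 minutes from 2028-01-04 05:48:00 is 2028-01-04 07:30:00.

2028-01-04 07:30:00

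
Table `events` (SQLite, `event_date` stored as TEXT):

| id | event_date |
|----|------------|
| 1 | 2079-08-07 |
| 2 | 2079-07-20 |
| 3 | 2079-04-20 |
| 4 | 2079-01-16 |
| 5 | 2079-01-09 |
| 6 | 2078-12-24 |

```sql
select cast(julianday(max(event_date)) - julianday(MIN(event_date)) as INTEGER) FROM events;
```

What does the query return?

226

MIN = 2078-12-24, MAX = 2079-08-07.
7 days remain in December 2078 after the 24th (31 − 24).
Full months from January 2079 through July 2079 contribute their day counts.
Then 7 days into August 2079.
Total: 7 + 31 + 28 + 31 + 30 + 31 + 30 + 31 + 7 = 226.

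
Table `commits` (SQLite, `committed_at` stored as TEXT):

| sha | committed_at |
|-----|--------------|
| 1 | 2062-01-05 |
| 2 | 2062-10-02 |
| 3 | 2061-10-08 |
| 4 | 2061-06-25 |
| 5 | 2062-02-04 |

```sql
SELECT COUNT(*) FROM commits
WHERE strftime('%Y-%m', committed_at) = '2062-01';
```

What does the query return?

1

Rows with year-month 2062-01: 2062-01-05 → 1.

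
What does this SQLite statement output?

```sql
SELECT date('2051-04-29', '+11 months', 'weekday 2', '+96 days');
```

2052-07-07

Adding +11 months to 2051-04-29 gives 2052-03-29.
`weekday 2` advances to the next Tuesday; 2052-03-29 is a Friday, so it moves forward to 2052-04-02.
Applying '+96 days' to 2052-04-02: counting 96 days forward gives 2052-07-07.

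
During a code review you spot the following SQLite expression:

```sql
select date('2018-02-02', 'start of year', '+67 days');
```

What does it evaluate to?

2018-03-09

`start of year` rewinds 2018-02-02 to 2018-01-01.
Applying '+67 days' to 2018-01-01: counting 67 days forward gives 2018-03-09.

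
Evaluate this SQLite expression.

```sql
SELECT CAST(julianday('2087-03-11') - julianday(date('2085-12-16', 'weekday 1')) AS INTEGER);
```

449

`weekday 1` advances to the next Monday; 2085-12-16 is a Sunday, so it moves forward to 2085-12-17.
14 days remain in December 2085 after the 17th (31 − 17).
Full months from January 2086 through February 2087 contribute their day counts.
Then 11 days into March 2087.
Total: 14 + 31 + 28 + 31 + 30 + 31 + 30 + 31 + 31 + 30 + 31 + 30 + 31 + 31 + 28 + 11 = 449.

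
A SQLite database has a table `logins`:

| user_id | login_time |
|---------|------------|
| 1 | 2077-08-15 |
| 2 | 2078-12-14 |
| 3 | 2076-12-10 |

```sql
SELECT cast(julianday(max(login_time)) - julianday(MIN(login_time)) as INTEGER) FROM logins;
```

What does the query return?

734

MIN = 2076-12-10, MAX = 2078-12-14.
21 days remain in December 2076 after the 10th (31 − 10).
Full months from January 2077 through November 2078 contribute their day counts.
Then 14 days into December 2078.
Total: 21 + 31 + 28 + 31 + 30 + 31 + 30 + 31 + 31 + 30 + 31 + 30 + 31 + 31 + 28 + 31 + 30 + 31 + 30 + 31 + 31 + 30 + 31 + 30 + 14 = 734.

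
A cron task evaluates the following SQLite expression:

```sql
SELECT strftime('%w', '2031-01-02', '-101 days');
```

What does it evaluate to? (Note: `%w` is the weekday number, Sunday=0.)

1

First apply '-101 days': 2031-01-02 → 2030-09-23.
2030-09-23 is a Monday; with Sunday=0 that is 1.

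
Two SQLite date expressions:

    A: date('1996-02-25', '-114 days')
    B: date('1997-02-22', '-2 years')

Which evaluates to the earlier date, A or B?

B

A = 1995-11-03.
B = 1995-02-22.
B is earlier.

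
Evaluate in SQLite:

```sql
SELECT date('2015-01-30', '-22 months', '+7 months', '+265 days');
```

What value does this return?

2014-07-22

Adding -22 months to 2015-01-30 gives 2013-03-30.
Adding +7 months to 2013-03-30 gives 2013-10-30.
Applying '+265 days' to 2013-10-30: counting 265 days forward gives 2014-07-22.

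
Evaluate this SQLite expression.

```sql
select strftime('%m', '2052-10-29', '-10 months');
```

First apply '-10 months': 2052-10-29 → 2051-12-29.
`%m` extracts the 2-digit month (01-12): 12.

12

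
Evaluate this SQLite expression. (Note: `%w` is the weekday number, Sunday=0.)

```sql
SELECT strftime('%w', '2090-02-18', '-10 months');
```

First apply '-10 months': 2090-02-18 → 2089-04-18.
2089-04-18 is a Monday; with Sunday=0 that is 1.

1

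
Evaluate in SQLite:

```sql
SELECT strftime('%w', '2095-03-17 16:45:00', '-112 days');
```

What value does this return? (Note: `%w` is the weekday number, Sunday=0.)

First apply '-112 days': 2095-03-17 16:45:00 → 2094-11-25 16:45:00.
2094-11-25 is a Thursday; with Sunday=0 that is 4.

4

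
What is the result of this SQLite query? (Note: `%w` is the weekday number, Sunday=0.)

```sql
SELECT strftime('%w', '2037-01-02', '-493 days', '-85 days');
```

First apply '-493 days', '-85 days': 2037-01-02 → 2035-06-04.
2035-06-04 is a Monday; with Sunday=0 that is 1.

1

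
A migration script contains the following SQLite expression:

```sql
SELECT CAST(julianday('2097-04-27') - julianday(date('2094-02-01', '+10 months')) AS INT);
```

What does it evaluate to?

878

Adding +10 months to 2094-02-01 gives 2094-12-01.
30 days remain in December 2094 after the 1st (31 − 1).
Full months from January 2095 through March 2097 contribute their day counts.
Then 27 days into April 2097.
Total: 30 + 31 + 28 + 31 + 30 + 31 + 30 + 31 + 31 + 30 + 31 + 30 + 31 + 31 + 29 + 31 + 30 + 31 + 30 + 31 + 31 + 30 + 31 + 30 + 31 + 31 + 28 + 31 + 27 = 878.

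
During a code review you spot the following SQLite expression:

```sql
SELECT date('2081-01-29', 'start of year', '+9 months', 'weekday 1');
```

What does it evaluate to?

2081-10-06

`start of year` rewinds 2081-01-29 to 2081-01-01.
Adding +9 months to 2081-01-01 gives 2081-10-01.
`weekday 1` advances to the next Monday; 2081-10-01 is a Wednesday, so it moves forward to 2081-10-06.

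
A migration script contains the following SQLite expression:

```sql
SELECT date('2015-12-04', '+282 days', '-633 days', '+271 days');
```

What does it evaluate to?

Applying '+282 days' to 2015-12-04: counting 282 days forward gives 2016-09-11.
Applying '-633 days' to 2016-09-11: counting 633 days back gives 2014-12-18.
Applying '+271 days' to 2014-12-18: counting 271 days forward gives 2015-09-15.

2015-09-15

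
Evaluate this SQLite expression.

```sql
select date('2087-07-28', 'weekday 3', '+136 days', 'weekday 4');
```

`weekday 3` advances to the next Wednesday; 2087-07-28 is a Monday, so it moves forward to 2087-07-30.
Applying '+136 days' to 2087-07-30: counting 136 days forward gives 2087-12-13.
`weekday 4` advances to the next Thursday; 2087-12-13 is a Saturday, so it moves forward to 2087-12-18.

2087-12-18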